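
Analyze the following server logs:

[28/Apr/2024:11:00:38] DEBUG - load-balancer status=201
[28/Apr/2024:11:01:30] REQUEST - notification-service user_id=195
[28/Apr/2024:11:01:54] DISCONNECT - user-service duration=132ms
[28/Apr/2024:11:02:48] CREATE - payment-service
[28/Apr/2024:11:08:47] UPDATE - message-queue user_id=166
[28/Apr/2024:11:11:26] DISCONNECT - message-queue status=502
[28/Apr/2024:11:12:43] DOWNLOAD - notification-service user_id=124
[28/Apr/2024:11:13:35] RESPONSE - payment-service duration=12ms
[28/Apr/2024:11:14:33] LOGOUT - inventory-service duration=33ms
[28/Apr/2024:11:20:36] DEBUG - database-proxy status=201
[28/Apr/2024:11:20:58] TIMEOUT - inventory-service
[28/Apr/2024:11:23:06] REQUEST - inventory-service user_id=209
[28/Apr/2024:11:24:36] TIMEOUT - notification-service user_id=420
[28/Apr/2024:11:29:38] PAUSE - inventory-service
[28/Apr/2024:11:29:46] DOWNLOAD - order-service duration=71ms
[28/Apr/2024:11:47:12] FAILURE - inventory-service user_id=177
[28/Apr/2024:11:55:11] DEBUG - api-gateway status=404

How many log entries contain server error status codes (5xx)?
1

To find matching entries:

1. Pattern to match: server error status codes (5xx)
2. Scan each log entry for the pattern
3. Count matches: 1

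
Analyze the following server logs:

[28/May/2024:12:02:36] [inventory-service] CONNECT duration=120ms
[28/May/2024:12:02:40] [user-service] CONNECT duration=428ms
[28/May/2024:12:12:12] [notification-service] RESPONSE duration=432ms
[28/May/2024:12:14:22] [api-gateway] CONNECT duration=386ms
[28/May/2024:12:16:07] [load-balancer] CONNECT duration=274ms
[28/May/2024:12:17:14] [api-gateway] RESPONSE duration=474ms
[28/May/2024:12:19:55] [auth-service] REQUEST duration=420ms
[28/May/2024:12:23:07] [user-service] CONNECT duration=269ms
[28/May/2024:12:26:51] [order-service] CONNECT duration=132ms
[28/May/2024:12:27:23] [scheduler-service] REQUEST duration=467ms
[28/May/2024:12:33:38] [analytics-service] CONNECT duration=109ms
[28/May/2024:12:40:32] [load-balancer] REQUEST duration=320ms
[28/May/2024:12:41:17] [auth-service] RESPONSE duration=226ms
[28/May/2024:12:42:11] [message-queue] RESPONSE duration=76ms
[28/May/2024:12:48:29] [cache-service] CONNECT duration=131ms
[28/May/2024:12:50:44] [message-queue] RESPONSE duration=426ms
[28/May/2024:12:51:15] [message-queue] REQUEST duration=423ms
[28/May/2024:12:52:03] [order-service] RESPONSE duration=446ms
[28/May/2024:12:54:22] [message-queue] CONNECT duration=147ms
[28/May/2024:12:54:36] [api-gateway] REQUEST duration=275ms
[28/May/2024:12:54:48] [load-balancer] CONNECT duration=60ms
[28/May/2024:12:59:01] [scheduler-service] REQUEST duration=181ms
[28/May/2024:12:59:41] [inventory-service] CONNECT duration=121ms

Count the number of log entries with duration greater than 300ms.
10

To count timeouts:

1. Threshold: 300ms
2. Extract duration from each log entry
3. Count entries where duration > 300
4. Timeout count: 10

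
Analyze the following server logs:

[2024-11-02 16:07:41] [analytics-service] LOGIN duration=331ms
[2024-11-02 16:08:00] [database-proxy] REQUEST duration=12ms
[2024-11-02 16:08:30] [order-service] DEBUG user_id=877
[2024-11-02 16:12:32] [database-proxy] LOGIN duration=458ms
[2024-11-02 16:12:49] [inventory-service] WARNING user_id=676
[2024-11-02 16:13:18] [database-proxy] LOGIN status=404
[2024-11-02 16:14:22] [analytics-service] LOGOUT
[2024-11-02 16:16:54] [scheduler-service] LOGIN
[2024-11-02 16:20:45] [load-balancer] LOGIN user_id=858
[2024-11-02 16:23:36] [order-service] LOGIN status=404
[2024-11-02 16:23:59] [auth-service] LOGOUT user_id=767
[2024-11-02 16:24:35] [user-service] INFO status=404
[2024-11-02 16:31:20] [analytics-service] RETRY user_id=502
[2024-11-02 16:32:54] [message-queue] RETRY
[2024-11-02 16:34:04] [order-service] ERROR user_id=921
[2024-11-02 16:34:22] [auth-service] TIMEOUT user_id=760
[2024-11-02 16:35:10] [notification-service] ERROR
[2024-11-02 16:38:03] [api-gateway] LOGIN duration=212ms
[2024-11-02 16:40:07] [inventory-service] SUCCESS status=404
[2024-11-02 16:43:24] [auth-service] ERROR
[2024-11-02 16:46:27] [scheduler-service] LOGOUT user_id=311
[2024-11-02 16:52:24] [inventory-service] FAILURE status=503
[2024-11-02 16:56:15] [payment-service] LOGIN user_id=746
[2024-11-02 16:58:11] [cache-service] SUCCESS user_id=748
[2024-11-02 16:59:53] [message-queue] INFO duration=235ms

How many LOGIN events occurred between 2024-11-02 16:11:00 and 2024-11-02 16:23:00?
4

To count events in the time window:

1. Window boundaries: 2024-11-02 16:11:00 to 2024-11-02 16:23:00
2. Filter for LOGIN events within this window
3. Count matching events: 4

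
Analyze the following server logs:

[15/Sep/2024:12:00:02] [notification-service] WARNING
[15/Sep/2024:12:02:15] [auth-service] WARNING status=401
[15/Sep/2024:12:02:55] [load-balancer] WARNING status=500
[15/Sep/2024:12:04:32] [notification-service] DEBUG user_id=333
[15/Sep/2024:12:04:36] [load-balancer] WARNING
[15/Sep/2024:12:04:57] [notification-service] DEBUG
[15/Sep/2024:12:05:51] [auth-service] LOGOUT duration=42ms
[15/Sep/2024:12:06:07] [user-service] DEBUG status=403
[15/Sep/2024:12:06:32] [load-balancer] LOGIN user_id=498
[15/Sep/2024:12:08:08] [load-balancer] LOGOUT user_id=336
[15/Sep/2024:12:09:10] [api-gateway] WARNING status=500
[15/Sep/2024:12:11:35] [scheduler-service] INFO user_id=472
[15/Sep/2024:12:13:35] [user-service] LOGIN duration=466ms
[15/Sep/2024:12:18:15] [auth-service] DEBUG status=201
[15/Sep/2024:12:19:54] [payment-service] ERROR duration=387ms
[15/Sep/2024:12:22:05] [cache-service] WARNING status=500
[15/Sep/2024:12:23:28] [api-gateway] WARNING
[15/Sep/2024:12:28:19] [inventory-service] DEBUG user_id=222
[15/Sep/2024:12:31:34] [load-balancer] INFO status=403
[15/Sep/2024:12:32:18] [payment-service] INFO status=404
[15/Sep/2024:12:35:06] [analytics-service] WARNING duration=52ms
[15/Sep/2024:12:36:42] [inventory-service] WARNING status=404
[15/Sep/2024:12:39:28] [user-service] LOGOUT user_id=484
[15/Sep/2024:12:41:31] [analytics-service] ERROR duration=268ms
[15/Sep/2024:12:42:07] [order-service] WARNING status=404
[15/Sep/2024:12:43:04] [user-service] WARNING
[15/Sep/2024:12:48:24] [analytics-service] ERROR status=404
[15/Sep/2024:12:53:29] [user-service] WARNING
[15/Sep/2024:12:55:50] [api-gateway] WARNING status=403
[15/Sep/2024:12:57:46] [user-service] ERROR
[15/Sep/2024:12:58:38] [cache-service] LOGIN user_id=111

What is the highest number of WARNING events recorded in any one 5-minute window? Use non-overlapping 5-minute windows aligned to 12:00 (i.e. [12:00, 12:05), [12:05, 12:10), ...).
4

To find the burst window:

1. Divide the log period into non-overlapping 5-minute windows starting at 12:00
2. Count WARNING events in each window
3. Find the window with maximum count
4. Maximum events in a window: 4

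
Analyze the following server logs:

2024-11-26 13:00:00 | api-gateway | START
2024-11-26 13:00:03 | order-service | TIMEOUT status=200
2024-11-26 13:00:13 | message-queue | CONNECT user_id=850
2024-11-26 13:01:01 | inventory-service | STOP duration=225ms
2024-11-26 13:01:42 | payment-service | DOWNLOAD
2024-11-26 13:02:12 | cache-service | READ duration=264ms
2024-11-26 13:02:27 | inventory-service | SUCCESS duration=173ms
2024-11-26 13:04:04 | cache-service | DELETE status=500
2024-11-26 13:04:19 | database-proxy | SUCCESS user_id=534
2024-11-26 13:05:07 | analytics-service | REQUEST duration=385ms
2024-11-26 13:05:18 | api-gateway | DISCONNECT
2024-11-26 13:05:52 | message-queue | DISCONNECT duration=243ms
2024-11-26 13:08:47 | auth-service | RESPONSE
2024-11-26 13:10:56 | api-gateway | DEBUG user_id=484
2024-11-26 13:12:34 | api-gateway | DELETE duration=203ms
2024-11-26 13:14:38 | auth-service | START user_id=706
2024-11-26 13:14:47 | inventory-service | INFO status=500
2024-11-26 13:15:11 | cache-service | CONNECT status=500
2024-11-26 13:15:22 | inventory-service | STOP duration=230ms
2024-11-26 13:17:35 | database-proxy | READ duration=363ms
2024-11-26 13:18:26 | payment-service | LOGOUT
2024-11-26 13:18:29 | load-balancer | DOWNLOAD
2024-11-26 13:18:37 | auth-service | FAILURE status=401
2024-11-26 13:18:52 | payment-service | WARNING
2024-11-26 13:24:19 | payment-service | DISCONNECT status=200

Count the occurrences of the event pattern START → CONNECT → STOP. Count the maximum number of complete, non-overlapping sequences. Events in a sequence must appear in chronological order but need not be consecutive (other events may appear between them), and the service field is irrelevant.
2

To count sequences:

1. Look for pattern: START → CONNECT → STOP
2. Greedily scan the log in chronological order, matching each sequence element in turn (ignoring service)
3. Each time the full pattern completes, increment the count and restart matching from the next event
4. Complete non-overlapping sequences found: 2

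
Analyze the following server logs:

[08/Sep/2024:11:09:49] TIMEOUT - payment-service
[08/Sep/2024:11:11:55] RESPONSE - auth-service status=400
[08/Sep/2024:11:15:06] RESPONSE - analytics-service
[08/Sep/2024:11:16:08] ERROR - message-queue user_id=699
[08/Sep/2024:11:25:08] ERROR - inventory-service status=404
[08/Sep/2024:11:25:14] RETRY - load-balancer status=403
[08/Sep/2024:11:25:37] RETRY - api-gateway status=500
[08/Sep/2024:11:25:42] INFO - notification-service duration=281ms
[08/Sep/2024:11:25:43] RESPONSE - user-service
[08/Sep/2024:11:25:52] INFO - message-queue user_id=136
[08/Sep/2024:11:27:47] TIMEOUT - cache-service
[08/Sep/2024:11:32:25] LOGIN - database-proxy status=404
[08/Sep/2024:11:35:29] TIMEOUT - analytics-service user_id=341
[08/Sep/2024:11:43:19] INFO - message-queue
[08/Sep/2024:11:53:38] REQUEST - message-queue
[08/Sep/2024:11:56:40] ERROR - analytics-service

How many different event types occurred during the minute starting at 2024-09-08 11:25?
4

To count unique event types:

1. Filter events in the minute starting at 2024-09-08 11:25
2. Extract event types from matching entries
3. Count unique types: 4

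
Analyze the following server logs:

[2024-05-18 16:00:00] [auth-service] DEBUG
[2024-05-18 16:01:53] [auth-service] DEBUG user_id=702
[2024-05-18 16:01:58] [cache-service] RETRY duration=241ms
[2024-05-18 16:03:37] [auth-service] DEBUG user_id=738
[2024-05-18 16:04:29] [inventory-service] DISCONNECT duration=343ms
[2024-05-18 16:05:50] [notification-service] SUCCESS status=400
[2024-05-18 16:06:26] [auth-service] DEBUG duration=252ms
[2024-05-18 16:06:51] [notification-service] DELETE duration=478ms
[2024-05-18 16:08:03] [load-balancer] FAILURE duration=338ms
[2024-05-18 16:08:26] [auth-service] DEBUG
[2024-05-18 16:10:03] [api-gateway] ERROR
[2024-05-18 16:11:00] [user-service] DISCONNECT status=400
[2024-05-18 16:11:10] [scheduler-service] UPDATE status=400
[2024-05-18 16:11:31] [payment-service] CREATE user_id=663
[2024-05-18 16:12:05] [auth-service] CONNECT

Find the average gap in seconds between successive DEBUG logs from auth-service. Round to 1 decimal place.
126.5

To calculate average interval:

1. Find all DEBUG events for auth-service in order
2. Calculate time gaps between consecutive events
3. Compute mean of gaps: 506 / 4 = 126.5 seconds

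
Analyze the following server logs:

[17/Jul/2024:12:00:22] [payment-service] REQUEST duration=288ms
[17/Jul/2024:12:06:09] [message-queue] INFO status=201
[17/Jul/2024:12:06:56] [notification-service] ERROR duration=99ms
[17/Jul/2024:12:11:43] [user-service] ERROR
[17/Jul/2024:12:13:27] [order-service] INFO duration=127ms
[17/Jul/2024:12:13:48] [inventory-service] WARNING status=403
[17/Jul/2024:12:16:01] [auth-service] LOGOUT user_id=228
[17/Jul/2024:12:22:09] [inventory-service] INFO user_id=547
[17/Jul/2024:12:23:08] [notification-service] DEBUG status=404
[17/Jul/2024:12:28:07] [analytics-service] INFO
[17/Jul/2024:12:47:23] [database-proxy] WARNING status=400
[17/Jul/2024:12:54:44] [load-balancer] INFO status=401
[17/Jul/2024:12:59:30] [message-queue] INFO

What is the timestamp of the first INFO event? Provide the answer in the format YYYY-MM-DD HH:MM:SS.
2024-07-17 12:06:09

To find the first event:

1. Filter for all INFO events
2. Sort by timestamp
3. Select the first one
4. Timestamp: 2024-07-17 12:06:09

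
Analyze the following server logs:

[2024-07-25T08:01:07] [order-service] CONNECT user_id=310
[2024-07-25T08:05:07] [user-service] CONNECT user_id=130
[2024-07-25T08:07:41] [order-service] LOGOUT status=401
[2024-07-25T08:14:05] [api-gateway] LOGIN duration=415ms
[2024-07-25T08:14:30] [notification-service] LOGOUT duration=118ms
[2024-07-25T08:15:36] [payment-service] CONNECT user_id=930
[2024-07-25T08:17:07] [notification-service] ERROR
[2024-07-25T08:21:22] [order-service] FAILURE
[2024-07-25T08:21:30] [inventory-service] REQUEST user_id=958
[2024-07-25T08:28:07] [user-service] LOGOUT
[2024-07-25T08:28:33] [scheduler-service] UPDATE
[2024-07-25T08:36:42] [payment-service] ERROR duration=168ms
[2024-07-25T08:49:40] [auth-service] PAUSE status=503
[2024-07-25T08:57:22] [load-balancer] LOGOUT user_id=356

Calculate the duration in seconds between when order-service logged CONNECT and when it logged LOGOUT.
394

To find the time between events:

1. Locate the first CONNECT event for order-service: 2024-07-25T08:01:07
2. Locate the first LOGOUT event for order-service: 2024-07-25T08:07:41
3. Calculate the difference: 2024-07-25T08:07:41 - 2024-07-25T08:01:07 = 394 seconds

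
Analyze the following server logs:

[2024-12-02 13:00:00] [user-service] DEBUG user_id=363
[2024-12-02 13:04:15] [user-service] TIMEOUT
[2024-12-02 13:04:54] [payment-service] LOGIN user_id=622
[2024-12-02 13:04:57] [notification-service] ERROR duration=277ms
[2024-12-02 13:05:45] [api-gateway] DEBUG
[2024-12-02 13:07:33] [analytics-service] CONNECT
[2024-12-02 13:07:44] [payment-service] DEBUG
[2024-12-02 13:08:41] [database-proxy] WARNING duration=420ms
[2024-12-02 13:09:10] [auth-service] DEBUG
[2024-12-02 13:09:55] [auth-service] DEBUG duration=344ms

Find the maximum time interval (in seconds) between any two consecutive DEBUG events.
345

To find the longest gap:

1. Extract all DEBUG events in chronological order
2. Calculate time differences between consecutive events
3. Find the maximum difference
4. Longest gap: 345 seconds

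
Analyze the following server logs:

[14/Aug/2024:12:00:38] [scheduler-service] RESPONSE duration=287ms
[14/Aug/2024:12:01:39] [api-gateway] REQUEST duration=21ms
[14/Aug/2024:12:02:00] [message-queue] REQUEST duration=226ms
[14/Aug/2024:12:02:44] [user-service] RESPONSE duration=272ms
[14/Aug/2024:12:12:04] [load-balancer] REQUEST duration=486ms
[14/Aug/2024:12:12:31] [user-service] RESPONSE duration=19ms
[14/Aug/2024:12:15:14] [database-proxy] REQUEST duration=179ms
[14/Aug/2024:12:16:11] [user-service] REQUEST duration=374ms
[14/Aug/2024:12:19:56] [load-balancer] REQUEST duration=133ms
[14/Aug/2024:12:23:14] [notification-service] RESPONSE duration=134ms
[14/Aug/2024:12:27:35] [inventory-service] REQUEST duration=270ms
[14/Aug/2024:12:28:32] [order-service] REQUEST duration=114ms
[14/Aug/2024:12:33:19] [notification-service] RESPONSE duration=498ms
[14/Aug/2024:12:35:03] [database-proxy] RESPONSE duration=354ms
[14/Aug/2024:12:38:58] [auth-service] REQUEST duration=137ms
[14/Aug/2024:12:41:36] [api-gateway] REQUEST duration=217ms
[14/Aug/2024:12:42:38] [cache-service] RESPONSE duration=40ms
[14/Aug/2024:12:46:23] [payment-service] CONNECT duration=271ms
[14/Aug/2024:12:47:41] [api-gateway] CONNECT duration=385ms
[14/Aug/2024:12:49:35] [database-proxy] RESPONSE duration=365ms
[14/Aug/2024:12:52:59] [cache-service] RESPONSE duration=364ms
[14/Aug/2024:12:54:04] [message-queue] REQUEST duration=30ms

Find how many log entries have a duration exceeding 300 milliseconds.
7

To count timeouts:

1. Threshold: 300ms
2. Extract duration from each log entry
3. Count entries where duration > 300
4. Timeout count: 7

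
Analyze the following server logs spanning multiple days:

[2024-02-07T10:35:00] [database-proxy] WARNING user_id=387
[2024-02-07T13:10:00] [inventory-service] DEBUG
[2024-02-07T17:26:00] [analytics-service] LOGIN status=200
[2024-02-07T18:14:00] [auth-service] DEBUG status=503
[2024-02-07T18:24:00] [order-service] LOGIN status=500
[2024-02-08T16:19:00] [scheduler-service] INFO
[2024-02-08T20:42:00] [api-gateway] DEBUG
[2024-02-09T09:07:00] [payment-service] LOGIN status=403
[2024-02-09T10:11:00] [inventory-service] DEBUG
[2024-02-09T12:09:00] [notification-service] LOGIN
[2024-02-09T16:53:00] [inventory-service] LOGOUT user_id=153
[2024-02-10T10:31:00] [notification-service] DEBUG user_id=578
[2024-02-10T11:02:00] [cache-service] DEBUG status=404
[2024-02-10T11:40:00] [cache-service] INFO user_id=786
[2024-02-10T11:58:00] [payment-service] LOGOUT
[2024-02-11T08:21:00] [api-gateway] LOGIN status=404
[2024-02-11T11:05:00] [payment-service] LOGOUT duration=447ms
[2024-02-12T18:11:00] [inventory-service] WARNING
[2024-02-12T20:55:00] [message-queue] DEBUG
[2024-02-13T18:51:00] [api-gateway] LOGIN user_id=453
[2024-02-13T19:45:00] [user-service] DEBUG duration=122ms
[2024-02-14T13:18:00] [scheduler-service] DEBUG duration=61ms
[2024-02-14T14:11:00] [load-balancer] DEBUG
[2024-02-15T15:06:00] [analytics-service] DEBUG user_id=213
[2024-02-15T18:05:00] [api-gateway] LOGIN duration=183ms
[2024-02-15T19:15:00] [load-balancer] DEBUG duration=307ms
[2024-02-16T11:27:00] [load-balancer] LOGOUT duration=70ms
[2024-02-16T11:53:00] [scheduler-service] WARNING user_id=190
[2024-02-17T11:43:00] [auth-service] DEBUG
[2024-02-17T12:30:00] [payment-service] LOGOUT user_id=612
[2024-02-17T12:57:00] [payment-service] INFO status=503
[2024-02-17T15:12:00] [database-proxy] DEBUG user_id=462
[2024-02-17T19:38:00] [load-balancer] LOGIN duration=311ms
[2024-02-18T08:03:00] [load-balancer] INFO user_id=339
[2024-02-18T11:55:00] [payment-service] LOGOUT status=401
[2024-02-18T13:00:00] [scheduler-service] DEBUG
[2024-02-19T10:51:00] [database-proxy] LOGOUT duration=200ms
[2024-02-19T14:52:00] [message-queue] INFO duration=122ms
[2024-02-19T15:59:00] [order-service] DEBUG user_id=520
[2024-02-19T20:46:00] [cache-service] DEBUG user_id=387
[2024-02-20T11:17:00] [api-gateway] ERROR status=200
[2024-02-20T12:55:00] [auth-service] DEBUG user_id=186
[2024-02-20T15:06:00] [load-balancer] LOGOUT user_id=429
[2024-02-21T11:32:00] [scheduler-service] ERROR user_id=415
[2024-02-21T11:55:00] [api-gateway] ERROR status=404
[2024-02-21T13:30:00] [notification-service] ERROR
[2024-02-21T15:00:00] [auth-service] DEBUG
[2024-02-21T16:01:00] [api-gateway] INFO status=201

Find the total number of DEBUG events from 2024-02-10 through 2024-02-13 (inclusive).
4

To filter by date range:

1. Date range: 2024-02-10 through 2024-02-13, both dates inclusive
2. Filter for DEBUG events whose date falls in this range
3. Count matching events: 4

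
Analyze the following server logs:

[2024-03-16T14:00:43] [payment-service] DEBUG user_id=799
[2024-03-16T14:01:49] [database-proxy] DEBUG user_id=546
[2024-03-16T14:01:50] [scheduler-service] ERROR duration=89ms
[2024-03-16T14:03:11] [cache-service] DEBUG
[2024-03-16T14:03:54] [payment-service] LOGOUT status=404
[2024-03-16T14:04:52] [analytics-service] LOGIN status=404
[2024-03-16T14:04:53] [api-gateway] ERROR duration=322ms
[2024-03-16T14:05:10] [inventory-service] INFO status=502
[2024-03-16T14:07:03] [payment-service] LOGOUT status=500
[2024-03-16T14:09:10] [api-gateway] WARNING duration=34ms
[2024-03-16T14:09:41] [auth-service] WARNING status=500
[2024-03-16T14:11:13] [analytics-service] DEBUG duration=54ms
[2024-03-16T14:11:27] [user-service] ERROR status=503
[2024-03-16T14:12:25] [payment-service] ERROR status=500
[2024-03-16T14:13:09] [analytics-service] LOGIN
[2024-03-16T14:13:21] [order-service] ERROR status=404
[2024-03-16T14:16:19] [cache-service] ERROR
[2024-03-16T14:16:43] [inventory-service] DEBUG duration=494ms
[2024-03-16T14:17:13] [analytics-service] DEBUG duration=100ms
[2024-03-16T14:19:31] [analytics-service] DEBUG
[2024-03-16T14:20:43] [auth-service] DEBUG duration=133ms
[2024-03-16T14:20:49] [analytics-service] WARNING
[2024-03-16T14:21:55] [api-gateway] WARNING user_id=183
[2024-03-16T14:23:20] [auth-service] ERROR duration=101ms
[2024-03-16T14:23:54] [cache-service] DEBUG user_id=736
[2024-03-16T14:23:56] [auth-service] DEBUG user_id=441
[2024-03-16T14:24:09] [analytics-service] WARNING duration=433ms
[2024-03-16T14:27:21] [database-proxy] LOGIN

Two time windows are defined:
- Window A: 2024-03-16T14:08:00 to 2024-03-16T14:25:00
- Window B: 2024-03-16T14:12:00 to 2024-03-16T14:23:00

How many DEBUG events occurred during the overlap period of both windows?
4

To find overlap events:

1. Window A: 2024-03-16T14:08:00 to 2024-03-16T14:25:00
2. Window B: 2024-03-16T14:12:00 to 2024-03-16T14:23:00
3. Overlap period: 2024-03-16T14:12:00 to 2024-03-16T14:23:00
4. Count DEBUG events in overlap: 4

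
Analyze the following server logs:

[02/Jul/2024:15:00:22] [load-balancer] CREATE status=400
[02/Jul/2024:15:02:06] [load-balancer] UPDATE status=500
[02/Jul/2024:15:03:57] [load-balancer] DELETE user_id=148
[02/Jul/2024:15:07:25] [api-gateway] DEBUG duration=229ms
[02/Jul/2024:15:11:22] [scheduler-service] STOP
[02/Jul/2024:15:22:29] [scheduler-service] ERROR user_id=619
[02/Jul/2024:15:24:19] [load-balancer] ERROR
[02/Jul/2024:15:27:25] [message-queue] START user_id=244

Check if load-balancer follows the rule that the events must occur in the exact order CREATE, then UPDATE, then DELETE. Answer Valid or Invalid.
Valid

To validate ordering:

1. Required order: CREATE → UPDATE → DELETE
2. Rule: the events must occur in the exact order CREATE, then UPDATE, then DELETE
3. Check actual order of events for load-balancer
4. Result: Valid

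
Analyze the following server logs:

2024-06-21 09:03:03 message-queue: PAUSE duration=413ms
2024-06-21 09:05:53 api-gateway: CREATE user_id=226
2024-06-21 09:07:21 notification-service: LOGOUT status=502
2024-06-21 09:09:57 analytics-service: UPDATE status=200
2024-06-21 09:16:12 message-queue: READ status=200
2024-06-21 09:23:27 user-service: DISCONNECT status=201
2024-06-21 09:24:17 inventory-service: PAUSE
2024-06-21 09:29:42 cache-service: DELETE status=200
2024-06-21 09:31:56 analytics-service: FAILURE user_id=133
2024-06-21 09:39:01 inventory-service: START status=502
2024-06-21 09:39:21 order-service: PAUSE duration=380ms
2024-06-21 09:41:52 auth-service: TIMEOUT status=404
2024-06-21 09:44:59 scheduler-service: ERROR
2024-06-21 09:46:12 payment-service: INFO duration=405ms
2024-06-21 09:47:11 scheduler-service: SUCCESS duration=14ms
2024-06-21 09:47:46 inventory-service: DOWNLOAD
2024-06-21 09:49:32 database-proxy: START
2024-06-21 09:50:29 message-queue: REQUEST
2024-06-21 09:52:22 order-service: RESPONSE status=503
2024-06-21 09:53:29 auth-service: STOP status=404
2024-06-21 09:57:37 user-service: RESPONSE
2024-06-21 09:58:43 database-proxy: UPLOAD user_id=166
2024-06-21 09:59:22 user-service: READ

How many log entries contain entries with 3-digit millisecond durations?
3

To find matching entries:

1. Pattern to match: entries with 3-digit millisecond durations
2. Scan each log entry for the pattern
3. Count matches: 3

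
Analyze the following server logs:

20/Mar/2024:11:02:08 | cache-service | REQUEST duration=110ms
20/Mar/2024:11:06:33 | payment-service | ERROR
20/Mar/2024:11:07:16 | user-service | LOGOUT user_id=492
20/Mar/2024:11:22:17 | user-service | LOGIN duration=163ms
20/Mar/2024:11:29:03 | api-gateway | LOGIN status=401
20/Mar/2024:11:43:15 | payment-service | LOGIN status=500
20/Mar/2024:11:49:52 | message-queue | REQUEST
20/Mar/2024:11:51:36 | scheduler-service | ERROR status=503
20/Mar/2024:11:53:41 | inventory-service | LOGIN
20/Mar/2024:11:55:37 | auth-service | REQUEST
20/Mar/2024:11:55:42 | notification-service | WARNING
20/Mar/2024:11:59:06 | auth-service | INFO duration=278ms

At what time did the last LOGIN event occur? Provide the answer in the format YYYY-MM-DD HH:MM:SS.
2024-03-20 11:53:41

To find the last event:

1. Filter for all LOGIN events
2. Sort by timestamp
3. Select the last one
4. Timestamp: 2024-03-20 11:53:41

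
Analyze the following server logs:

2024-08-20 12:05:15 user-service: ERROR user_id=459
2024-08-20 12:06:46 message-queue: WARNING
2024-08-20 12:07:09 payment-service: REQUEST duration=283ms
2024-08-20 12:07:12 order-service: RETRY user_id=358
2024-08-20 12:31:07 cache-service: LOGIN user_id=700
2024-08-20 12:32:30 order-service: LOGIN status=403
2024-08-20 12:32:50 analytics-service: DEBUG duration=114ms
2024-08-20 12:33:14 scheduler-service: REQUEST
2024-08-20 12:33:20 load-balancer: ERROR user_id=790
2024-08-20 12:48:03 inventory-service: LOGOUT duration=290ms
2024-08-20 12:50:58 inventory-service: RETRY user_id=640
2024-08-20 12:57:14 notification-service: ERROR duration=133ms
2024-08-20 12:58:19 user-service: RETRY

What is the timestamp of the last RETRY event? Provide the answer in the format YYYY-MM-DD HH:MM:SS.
2024-08-20 12:58:19

To find the last event:

1. Filter for all RETRY events
2. Sort by timestamp
3. Select the last one
4. Timestamp: 2024-08-20 12:58:19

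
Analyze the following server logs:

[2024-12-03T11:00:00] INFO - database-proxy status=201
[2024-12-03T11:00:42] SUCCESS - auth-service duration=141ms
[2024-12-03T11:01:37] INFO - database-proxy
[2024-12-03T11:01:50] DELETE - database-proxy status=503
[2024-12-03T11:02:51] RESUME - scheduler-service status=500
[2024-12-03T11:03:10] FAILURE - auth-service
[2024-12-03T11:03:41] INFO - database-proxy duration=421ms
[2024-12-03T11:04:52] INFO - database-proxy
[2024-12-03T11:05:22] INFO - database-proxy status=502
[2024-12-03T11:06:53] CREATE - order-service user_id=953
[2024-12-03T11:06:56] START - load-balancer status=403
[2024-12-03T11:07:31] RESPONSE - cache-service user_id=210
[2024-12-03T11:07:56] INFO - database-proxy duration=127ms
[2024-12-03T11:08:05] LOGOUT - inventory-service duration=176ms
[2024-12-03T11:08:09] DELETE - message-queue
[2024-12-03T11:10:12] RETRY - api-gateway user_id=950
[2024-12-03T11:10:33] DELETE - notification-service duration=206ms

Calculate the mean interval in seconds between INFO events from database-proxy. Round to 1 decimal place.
95.2

To calculate average interval:

1. Find all INFO events for database-proxy in order
2. Calculate time gaps between consecutive events
3. Compute mean of gaps: 476 / 5 = 95.2 seconds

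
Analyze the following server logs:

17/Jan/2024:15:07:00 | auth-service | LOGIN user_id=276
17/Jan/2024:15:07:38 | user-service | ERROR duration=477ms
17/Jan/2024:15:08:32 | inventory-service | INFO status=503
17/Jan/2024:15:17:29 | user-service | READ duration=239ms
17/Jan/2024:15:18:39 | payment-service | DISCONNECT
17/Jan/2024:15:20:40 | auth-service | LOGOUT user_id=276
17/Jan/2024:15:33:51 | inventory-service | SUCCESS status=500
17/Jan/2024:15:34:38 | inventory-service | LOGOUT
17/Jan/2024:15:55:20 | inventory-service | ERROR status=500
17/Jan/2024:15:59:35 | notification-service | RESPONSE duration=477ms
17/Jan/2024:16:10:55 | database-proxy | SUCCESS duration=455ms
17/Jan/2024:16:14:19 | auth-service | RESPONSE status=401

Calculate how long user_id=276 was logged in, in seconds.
820

To calculate session duration:

1. Find LOGIN event for user_id=276: 17/Jan/2024:15:07:00
2. Find LOGOUT event for user_id=276: 17/Jan/2024:15:20:40
3. Session duration: 17/Jan/2024:15:20:40 - 17/Jan/2024:15:07:00 = 820 seconds (13 minutes)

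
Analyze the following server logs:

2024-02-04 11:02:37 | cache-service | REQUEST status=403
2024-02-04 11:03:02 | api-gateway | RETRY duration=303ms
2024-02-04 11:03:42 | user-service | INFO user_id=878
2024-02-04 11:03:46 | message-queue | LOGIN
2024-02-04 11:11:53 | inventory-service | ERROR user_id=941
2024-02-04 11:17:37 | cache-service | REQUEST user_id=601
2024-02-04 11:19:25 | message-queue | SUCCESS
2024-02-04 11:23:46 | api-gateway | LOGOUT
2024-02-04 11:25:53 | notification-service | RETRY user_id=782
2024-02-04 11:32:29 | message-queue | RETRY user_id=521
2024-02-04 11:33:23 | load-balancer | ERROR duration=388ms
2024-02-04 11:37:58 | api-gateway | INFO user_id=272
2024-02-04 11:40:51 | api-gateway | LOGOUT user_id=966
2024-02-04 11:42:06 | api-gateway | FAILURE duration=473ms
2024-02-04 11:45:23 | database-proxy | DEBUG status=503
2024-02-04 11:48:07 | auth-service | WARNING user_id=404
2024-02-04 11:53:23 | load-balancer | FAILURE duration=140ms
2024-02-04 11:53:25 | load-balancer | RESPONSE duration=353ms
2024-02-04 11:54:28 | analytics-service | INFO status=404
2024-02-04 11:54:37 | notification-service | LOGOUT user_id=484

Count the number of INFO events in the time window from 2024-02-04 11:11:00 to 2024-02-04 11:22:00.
0

To count events in the time window:

1. Window boundaries: 2024-02-04 11:11:00 to 2024-02-04 11:22:00
2. Filter for INFO events within this window
3. Count matching events: 0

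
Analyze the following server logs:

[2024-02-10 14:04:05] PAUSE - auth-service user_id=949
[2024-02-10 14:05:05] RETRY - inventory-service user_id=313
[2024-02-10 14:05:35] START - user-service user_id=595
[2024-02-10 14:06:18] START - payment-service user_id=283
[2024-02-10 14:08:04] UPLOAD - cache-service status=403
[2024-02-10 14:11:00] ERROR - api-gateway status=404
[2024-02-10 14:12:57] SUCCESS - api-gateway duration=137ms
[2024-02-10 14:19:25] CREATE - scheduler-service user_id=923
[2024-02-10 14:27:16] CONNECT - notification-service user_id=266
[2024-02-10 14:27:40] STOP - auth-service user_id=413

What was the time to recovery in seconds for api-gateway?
117

To calculate recovery time:

1. Find ERROR event for api-gateway: 2024-02-10 14:11:00
2. Find next SUCCESS event for api-gateway: 2024-02-10 14:12:57
3. Recovery time: 2024-02-10 14:12:57 - 2024-02-10 14:11:00 = 117 seconds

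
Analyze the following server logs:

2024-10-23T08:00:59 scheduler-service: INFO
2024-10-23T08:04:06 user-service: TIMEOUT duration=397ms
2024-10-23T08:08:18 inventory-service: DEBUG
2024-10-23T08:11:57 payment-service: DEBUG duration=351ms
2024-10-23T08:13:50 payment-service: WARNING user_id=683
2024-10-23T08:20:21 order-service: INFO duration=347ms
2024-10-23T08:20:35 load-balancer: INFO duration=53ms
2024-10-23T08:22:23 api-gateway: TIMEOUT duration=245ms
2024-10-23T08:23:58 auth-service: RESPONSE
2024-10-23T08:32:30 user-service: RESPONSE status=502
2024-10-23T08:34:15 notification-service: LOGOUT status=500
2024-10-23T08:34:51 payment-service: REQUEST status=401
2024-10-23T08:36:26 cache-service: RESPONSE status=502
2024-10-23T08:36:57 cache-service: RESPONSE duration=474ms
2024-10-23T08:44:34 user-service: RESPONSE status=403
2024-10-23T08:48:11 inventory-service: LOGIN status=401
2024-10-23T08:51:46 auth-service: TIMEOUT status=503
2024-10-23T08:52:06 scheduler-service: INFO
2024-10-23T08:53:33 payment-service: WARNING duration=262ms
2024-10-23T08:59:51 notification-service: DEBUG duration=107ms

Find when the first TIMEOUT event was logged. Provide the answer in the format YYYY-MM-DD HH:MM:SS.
2024-10-23 08:04:06

To find the first event:

1. Filter for all TIMEOUT events
2. Sort by timestamp
3. Select the first one
4. Timestamp: 2024-10-23 08:04:06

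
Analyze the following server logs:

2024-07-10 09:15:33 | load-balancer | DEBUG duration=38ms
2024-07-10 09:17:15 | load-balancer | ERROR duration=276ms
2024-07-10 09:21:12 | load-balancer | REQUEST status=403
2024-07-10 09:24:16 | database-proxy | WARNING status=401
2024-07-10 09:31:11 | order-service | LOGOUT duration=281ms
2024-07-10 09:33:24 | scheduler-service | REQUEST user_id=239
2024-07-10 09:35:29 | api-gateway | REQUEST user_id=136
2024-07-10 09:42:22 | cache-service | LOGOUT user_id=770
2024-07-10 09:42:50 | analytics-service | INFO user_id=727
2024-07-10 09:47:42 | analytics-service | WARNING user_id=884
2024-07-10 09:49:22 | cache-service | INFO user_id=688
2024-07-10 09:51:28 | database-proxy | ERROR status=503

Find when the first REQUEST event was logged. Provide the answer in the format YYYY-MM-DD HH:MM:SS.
2024-07-10 09:21:12

To find the first event:

1. Filter for all REQUEST events
2. Sort by timestamp
3. Select the first one
4. Timestamp: 2024-07-10 09:21:12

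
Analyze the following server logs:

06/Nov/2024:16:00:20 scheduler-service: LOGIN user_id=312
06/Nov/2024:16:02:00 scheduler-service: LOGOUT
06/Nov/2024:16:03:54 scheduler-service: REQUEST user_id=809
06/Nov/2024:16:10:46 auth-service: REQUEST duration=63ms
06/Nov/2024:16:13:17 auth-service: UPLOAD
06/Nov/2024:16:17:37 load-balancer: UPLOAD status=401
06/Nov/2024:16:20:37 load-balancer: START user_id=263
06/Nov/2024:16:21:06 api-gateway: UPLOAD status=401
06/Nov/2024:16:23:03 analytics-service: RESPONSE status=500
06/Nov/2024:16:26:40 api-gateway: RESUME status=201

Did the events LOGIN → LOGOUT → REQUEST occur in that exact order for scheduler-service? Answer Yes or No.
Yes

To verify sequence order:

1. Find all events in sequence LOGIN → LOGOUT → REQUEST for scheduler-service
2. Extract their timestamps
3. Check if timestamps are in ascending order
4. Result: Yes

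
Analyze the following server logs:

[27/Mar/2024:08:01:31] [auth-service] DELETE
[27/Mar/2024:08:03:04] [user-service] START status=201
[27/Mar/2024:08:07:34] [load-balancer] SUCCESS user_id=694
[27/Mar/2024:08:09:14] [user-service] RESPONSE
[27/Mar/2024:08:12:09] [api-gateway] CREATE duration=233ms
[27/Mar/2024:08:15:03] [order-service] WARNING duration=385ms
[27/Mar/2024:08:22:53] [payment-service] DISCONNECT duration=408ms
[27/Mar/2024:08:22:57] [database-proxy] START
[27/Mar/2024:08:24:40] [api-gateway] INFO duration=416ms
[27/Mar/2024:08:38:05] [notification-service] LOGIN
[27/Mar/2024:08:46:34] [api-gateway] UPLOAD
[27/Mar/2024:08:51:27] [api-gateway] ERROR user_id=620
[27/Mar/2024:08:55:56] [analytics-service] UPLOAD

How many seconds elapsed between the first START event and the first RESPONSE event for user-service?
370

To find the time between events:

1. Locate the first START event for user-service: 27/Mar/2024:08:03:04
2. Locate the first RESPONSE event for user-service: 27/Mar/2024:08:09:14
3. Calculate the difference: 27/Mar/2024:08:09:14 - 27/Mar/2024:08:03:04 = 370 seconds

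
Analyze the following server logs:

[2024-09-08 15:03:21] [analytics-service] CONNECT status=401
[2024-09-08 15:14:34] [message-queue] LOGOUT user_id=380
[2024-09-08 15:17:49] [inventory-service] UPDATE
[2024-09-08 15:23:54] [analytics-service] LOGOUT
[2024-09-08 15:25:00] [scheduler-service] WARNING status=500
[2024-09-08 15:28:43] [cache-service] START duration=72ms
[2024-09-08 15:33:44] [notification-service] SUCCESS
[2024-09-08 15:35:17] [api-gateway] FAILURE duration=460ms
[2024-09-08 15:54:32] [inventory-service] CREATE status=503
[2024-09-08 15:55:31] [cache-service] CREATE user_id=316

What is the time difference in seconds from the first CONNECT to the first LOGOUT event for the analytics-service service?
1233

To find the time between events:

1. Locate the first CONNECT event for analytics-service: 2024-09-08 15:03:21
2. Locate the first LOGOUT event for analytics-service: 2024-09-08 15:23:54
3. Calculate the difference: 2024-09-08 15:23:54 - 2024-09-08 15:03:21 = 1233 seconds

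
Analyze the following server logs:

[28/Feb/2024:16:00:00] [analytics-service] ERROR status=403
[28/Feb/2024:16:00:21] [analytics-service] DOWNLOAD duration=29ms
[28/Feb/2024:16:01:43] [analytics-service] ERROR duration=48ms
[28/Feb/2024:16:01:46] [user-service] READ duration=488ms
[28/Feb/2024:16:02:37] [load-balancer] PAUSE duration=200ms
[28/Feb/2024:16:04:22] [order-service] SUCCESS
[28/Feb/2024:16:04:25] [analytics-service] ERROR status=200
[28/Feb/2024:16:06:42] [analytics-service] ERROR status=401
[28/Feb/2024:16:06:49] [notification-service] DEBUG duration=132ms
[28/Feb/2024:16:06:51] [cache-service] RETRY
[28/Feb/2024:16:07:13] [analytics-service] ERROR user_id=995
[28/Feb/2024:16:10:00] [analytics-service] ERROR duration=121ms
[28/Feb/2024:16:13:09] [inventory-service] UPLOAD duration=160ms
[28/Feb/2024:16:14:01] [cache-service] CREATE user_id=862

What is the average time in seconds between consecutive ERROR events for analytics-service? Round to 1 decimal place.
120.0

To calculate average interval:

1. Find all ERROR events for analytics-service in order
2. Calculate time gaps between consecutive events
3. Compute mean of gaps: 600 / 5 = 120.0 seconds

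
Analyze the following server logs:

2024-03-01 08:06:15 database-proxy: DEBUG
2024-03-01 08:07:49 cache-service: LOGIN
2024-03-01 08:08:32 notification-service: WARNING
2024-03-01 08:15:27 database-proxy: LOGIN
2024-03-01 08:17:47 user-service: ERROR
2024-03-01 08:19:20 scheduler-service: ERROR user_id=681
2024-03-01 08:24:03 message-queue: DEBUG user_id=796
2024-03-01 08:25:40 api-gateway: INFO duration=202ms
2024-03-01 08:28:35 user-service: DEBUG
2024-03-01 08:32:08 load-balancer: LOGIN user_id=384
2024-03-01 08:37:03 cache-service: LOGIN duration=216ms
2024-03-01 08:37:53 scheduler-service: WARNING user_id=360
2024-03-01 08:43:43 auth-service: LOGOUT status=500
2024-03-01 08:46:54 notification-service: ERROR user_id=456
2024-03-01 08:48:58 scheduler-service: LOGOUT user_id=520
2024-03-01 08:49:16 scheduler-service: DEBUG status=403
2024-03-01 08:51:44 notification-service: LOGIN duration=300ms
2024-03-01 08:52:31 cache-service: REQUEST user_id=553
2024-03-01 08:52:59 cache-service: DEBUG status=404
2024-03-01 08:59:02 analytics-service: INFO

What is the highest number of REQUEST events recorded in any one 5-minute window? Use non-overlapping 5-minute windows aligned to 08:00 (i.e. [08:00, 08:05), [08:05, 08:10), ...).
1

To find the burst window:

1. Divide the log period into non-overlapping 5-minute windows starting at 08:00
2. Count REQUEST events in each window
3. Find the window with maximum count
4. Maximum events in a window: 1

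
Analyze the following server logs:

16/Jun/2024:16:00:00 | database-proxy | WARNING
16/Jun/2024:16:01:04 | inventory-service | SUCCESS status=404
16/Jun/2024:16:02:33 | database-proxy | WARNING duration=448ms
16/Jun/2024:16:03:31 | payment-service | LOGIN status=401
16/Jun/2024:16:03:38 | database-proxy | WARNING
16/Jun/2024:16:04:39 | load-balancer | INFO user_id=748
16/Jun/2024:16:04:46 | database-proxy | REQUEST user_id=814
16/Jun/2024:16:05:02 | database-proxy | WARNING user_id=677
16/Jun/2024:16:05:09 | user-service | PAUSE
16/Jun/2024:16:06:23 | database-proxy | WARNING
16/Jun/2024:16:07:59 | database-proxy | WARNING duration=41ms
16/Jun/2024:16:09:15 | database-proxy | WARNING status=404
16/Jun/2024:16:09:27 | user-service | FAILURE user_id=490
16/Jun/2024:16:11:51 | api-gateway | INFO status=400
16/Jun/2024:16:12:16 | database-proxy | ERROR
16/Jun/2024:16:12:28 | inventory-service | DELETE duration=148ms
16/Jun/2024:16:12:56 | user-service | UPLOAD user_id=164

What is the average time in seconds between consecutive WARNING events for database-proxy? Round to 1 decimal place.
92.5

To calculate average interval:

1. Find all WARNING events for database-proxy in order
2. Calculate time gaps between consecutive events
3. Compute mean of gaps: 555 / 6 = 92.5 seconds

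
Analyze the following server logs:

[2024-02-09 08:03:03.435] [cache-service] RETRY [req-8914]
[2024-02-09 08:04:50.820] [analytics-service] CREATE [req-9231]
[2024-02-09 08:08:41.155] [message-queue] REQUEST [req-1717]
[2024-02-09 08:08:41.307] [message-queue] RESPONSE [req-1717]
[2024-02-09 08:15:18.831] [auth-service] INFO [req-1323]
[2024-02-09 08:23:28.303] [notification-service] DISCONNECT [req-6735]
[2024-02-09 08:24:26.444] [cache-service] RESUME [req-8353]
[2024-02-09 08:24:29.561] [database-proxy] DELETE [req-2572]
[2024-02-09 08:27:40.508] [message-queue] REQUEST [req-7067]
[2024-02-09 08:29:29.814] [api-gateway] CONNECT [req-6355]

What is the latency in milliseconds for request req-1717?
152

To calculate latency:

1. Find REQUEST with id req-1717: 2024-02-09 08:08:41.155
2. Find RESPONSE with id req-1717: 2024-02-09 08:08:41.307
3. Latency: 2024-02-09 08:08:41.307 - 2024-02-09 08:08:41.155 = 152ms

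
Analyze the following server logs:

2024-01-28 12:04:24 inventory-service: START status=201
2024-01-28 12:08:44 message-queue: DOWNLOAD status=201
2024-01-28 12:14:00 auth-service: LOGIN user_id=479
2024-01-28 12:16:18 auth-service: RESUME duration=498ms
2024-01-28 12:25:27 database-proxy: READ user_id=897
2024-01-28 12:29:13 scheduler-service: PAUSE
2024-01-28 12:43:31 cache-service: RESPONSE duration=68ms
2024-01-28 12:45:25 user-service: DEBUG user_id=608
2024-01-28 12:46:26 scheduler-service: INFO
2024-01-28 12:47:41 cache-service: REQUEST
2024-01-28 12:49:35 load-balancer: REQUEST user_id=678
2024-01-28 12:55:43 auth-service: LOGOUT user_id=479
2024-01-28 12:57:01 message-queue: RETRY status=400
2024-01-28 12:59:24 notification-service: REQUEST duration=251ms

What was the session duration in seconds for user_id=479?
2503

To calculate session duration:

1. Find LOGIN event for user_id=479: 2024-01-28 12:14:00
2. Find LOGOUT event for user_id=479: 2024-01-28 12:55:43
3. Session duration: 2024-01-28 12:55:43 - 2024-01-28 12:14:00 = 2503 seconds (41 minutes)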